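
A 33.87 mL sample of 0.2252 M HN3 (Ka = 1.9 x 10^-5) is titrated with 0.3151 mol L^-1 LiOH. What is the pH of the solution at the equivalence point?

n(HN3) = 0.2252 x 0.03387 = 0.007628 mol; V(LiOH) at equivalence = 0.007628/0.3151 = 0.02421 L.
At equivalence all the acid is converted to N3-; total volume = 0.03387 + 0.02421 = 0.05808 L, so [N3-] = 0.007628/0.05808 = 0.1313 M.
Kb = Kw/Ka = 1.0e-14 / 1.9 x 10^-5 = 5.26e-10.
[OH^-] = sqrt(Kb x [N3-]) = sqrt(5.26e-10 x 0.1313) = 8.31e-6 M.
pOH = 5.08, so pH = 14.00 - 5.08 = 8.92.

8.92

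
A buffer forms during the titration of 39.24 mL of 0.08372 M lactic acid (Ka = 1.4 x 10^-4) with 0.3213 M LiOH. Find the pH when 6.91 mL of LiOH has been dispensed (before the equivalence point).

4.17

Initial n(HC3H5O3) = 0.08372 x 0.03924 = 0.003285 mol.
n(LiOH) added = 0.3213 x 0.006910 = 0.002220 mol, converting that many moles of HC3H5O3 to C3H5O3-.
Remaining n(HC3H5O3) = 0.001065 mol; n(C3H5O3-) = 0.002220 mol.
By Henderson-Hasselbalch, pH = pKa + log([A^-]/[HA]) = 3.85 + log(0.002220/0.001065) = 3.85 + (+0.32) = 4.17.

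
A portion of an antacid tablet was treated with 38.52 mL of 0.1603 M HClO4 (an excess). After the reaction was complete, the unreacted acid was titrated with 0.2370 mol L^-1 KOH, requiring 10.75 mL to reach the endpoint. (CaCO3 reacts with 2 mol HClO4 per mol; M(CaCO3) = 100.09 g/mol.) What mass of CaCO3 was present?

Total n(HClO4) added = 0.1603 x 0.03852 = 0.006175 mol.
n(KOH) used = 0.2370 x 0.01075 = 0.002548 mol, which equals the excess n(HClO4).
So n(HClO4) consumed by the sample = 0.006175 - 0.002548 = 0.003627 mol.
n(CaCO3) = 0.003627 / 2 = 0.001814 mol.
mass = 0.001814 mol x 100.09 g/mol = 0.182 g.

0.182 g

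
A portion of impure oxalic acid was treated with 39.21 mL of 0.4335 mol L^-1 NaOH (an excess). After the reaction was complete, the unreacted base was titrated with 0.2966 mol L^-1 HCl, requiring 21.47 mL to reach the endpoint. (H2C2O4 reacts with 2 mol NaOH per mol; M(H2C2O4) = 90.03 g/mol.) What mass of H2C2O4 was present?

0.478 g

Total n(NaOH) added = 0.4335 x 0.03921 = 0.01700 mol.
n(HCl) used = 0.2966 x 0.02147 = 0.006368 mol, which equals the excess n(NaOH).
So n(NaOH) consumed by the sample = 0.01700 - 0.006368 = 0.01063 mol.
n(H2C2O4) = 0.01063 / 2 = 0.005315 mol.
mass = 0.005315 mol x 90.03 g/mol = 0.478 g.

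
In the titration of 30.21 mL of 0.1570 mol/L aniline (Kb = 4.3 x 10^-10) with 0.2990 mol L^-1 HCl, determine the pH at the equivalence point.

2.81

n(C6H5NH2) = 0.1570 x 0.03021 = 0.004743 mol; V(HCl) at equivalence = 0.004743/0.2990 = 0.01586 L.
At equivalence the base is fully converted to C6H5NH3+; total volume = 0.04607 L, so [C6H5NH3+] = 0.004743/0.04607 = 0.1029 M.
Ka(C6H5NH3+) = Kw/Kb = 1.0e-14 / 4.3 x 10^-10 = 2.33e-5.
[H^+] = sqrt(Ka x [C6H5NH3+]) = sqrt(2.33e-5 x 0.1029) = 0.00155 M.
pH = -log(0.00155) = 2.81.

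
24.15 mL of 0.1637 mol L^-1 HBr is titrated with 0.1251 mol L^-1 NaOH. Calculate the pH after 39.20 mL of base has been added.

n(acid) = 0.1637 x 0.02415 = 0.003953 mol; n(NaOH) added = 0.1251 x 0.03920 = 0.004904 mol.
Base is in excess by 0.004904 - 0.003953 = 0.0009506 mol in a total volume of 0.06335 L.
[OH^-] = 0.0009506/0.06335 = 0.01500 M, so pOH = 1.82 and pH = 14.00 - 1.82 = 12.18.

12.18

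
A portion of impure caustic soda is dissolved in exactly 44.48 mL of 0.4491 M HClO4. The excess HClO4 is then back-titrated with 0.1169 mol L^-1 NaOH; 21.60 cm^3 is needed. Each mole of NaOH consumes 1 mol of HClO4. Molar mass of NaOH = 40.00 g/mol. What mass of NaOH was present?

0.698 g

Total n(HClO4) added = 0.4491 x 0.04448 = 0.01998 mol.
n(NaOH) used = 0.1169 x 0.02160 = 0.002525 mol, which equals the excess n(HClO4).
So n(HClO4) consumed by the sample = 0.01998 - 0.002525 = 0.01745 mol.
n(NaOH) = 0.01745 / 1 = 0.01745 mol.
mass = 0.01745 mol x 40.00 g/mol = 0.698 g.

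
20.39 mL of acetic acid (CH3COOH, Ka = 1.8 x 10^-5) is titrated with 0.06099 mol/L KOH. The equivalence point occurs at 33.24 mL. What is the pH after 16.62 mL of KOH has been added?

4.74

16.62 mL is exactly half the equivalence volume (33.24/2), i.e. the half-equivalence point.
There, n(HA) = n(A^-), so pH = pKa = -log(1.8 x 10^-5) = 4.74.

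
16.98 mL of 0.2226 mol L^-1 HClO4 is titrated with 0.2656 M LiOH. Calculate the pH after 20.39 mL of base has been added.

n(acid) = 0.2226 x 0.01698 = 0.003780 mol; n(LiOH) added = 0.2656 x 0.02039 = 0.005416 mol.
Base is in excess by 0.005416 - 0.003780 = 0.001636 mol in a total volume of 0.03737 L.
[OH^-] = 0.001636/0.03737 = 0.04377 M, so pOH = 1.36 and pH = 14.00 - 1.36 = 12.64.

12.64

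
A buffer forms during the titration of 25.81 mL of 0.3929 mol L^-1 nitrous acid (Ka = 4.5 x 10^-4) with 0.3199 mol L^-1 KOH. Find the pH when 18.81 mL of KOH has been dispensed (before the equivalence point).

Initial n(HNO2) = 0.3929 x 0.02581 = 0.01014 mol.
n(KOH) added = 0.3199 x 0.01881 = 0.006017 mol, converting that many moles of HNO2 to NO2-.
Remaining n(HNO2) = 0.004123 mol; n(NO2-) = 0.006017 mol.
By Henderson-Hasselbalch, pH = pKa + log([A^-]/[HA]) = 3.35 + log(0.006017/0.004123) = 3.35 + (+0.16) = 3.51.

3.51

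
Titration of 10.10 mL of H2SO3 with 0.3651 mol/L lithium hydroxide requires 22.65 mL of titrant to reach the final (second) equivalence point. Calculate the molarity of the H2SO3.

0.409 M

n(LiOH) = 0.3651 x 0.02265 = 0.008270 mol.
At the final (second) equivalence point, 2 mol OH^- react per mol H2SO3, so n(H2SO3) = 0.008270 / 2 = 0.004135 mol.
[H2SO3] = 0.004135 / 0.01010 L = 0.409 M.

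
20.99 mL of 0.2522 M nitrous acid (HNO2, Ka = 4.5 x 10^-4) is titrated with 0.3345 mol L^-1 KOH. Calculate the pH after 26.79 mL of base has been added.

12.89

n(acid) = 0.2522 x 0.02099 = 0.005294 mol; n(KOH) added = 0.3345 x 0.02679 = 0.008961 mol.
Base is in excess by 0.008961 - 0.005294 = 0.003668 mol in a total volume of 0.04778 L.
[OH^-] = 0.003668/0.04778 = 0.07676 M, so pOH = 1.11 and pH = 14.00 - 1.11 = 12.89.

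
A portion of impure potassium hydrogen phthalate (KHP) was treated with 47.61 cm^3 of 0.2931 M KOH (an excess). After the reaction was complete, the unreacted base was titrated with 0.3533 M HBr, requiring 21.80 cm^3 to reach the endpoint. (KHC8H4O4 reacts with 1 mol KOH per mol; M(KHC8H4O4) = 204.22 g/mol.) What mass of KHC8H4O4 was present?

1.28 g

Total n(KOH) added = 0.2931 x 0.04761 = 0.01395 mol.
n(HBr) used = 0.3533 x 0.02180 = 0.007702 mol, which equals the excess n(KOH).
So n(KOH) consumed by the sample = 0.01395 - 0.007702 = 0.006253 mol.
n(KHC8H4O4) = 0.006253 / 1 = 0.006253 mol.
mass = 0.006253 mol x 204.22 g/mol = 1.28 g.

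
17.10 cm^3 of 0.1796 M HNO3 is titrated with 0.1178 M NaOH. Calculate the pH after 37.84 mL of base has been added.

12.40

n(acid) = 0.1796 x 0.01710 = 0.003071 mol; n(NaOH) added = 0.1178 x 0.03784 = 0.004458 mol.
Base is in excess by 0.004458 - 0.003071 = 0.001386 mol in a total volume of 0.05494 L.
[OH^-] = 0.001386/0.05494 = 0.02523 M, so pOH = 1.60 and pH = 14.00 - 1.60 = 12.40.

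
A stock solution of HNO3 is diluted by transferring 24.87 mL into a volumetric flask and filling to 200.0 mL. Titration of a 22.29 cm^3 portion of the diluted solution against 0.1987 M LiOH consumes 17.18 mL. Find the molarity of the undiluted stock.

1.23 M

n(LiOH) = 0.1987 x 0.01718 = 0.003414 mol.
n(HNO3) in the aliquot = 0.003414 mol.
[diluted HNO3] = 0.003414 / 0.02229 = 0.1531 M.
Dilution factor = 200.0/24.87 = 8.042, so [stock] = 0.1531 x 8.042 = 1.23 M.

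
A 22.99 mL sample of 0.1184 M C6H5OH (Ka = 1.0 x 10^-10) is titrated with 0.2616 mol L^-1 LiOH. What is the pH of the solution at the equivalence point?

11.46

n(C6H5OH) = 0.1184 x 0.02299 = 0.002722 mol; V(LiOH) at equivalence = 0.002722/0.2616 = 0.01041 L.
At equivalence all the acid is converted to C6H5O-; total volume = 0.02299 + 0.01041 = 0.03340 L, so [C6H5O-] = 0.002722/0.03340 = 0.08151 M.
Kb = Kw/Ka = 1.0e-14 / 1.0 x 10^-10 = 0.000100.
[OH^-] = sqrt(Kb x [C6H5O-]) = sqrt(0.000100 x 0.08151) = 0.00285 M.
pOH = 2.54, so pH = 14.00 - 2.54 = 11.46.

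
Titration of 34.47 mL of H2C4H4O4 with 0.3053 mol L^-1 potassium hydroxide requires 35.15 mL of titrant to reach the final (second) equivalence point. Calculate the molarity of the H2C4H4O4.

n(KOH) = 0.3053 x 0.03515 = 0.01073 mol.
At the final (second) equivalence point, 2 mol OH^- react per mol H2C4H4O4, so n(H2C4H4O4) = 0.01073 / 2 = 0.005366 mol.
[H2C4H4O4] = 0.005366 / 0.03447 L = 0.156 M.

0.156 M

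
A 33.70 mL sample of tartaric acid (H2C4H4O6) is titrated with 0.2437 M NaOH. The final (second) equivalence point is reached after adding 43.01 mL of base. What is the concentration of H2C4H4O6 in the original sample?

n(NaOH) = 0.2437 x 0.04301 = 0.01048 mol.
At the final (second) equivalence point, 2 mol OH^- react per mol H2C4H4O6, so n(H2C4H4O6) = 0.01048 / 2 = 0.005241 mol.
[H2C4H4O6] = 0.005241 / 0.03370 L = 0.156 M.

0.156 M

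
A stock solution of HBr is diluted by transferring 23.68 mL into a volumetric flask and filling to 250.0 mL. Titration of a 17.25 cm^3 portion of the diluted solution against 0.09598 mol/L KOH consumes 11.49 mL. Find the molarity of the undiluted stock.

0.675 M

n(KOH) = 0.09598 x 0.01149 = 0.001103 mol.
n(HBr) in the aliquot = 0.001103 mol.
[diluted HBr] = 0.001103 / 0.01725 = 0.06393 M.
Dilution factor = 250.0/23.68 = 10.56, so [stock] = 0.06393 x 10.56 = 0.675 M.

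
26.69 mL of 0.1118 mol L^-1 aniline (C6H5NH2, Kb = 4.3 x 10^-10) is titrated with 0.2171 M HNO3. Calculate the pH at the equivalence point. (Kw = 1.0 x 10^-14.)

2.88

n(C6H5NH2) = 0.1118 x 0.02669 = 0.002984 mol; V(HNO3) at equivalence = 0.002984/0.2171 = 0.01374 L.
At equivalence the base is fully converted to C6H5NH3+; total volume = 0.04043 L, so [C6H5NH3+] = 0.002984/0.04043 = 0.07380 M.
Ka(C6H5NH3+) = Kw/Kb = 1.0e-14 / 4.3 x 10^-10 = 2.33e-5.
[H^+] = sqrt(Ka x [C6H5NH3+]) = sqrt(2.33e-5 x 0.07380) = 0.00131 M.
pH = -log(0.00131) = 2.88.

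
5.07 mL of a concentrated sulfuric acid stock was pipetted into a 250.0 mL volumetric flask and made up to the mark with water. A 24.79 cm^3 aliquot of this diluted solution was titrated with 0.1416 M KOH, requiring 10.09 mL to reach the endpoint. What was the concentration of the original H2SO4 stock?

n(KOH) = 0.1416 x 0.01009 = 0.001429 mol.
n(H2SO4) in the aliquot = 0.001429 x 1/2 = 0.0007144 mol.
[diluted H2SO4] = 0.0007144 / 0.02479 = 0.02882 M.
Dilution factor = 250.0/5.070 = 49.31, so [stock] = 0.02882 x 49.31 = 1.42 M.

1.42 M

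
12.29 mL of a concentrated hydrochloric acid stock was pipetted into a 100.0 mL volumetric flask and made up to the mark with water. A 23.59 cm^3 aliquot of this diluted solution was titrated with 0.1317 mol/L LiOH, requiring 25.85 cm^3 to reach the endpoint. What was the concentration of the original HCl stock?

1.17 M

n(LiOH) = 0.1317 x 0.02585 = 0.003404 mol.
n(HCl) in the aliquot = 0.003404 mol.
[diluted HCl] = 0.003404 / 0.02359 = 0.1443 M.
Dilution factor = 100.0/12.29 = 8.137, so [stock] = 0.1443 x 8.137 = 1.17 M.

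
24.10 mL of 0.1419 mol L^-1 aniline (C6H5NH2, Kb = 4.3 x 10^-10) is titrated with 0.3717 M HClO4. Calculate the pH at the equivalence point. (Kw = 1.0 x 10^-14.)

n(C6H5NH2) = 0.1419 x 0.02410 = 0.003420 mol; V(HClO4) at equivalence = 0.003420/0.3717 = 0.009200 L.
At equivalence the base is fully converted to C6H5NH3+; total volume = 0.03330 L, so [C6H5NH3+] = 0.003420/0.03330 = 0.1027 M.
Ka(C6H5NH3+) = Kw/Kb = 1.0e-14 / 4.3 x 10^-10 = 2.33e-5.
[H^+] = sqrt(Ka x [C6H5NH3+]) = sqrt(2.33e-5 x 0.1027) = 0.00155 M.
pH = -log(0.00155) = 2.81.

2.81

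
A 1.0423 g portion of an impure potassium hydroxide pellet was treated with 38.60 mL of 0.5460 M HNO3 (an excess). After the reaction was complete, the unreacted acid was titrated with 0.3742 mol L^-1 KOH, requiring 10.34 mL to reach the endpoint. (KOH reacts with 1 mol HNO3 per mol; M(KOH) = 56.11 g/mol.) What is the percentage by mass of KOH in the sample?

Total n(HNO3) added = 0.5460 x 0.03860 = 0.02108 mol.
n(KOH) used = 0.3742 x 0.01034 = 0.003869 mol, which equals the excess n(HNO3).
So n(HNO3) consumed by the sample = 0.02108 - 0.003869 = 0.01721 mol.
n(KOH) = 0.01721 / 1 = 0.01721 mol.
mass KOH = 0.01721 x 56.11 = 0.9654 g, so %KOH = 0.9654/1.0423 x 100 = 92.6%.

92.6%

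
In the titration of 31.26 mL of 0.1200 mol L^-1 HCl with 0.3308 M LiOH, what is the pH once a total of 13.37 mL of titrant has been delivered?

n(acid) = 0.1200 x 0.03126 = 0.003751 mol; n(LiOH) added = 0.3308 x 0.01337 = 0.004423 mol.
Base is in excess by 0.004423 - 0.003751 = 0.0006716 mol in a total volume of 0.04463 L.
[OH^-] = 0.0006716/0.04463 = 0.01505 M, so pOH = 1.82 and pH = 14.00 - 1.82 = 12.18.

12.18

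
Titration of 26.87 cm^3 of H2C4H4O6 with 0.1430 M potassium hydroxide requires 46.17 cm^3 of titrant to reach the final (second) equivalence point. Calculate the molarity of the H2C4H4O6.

0.123 M

n(KOH) = 0.1430 x 0.04617 = 0.006602 mol.
At the final (second) equivalence point, 2 mol OH^- react per mol H2C4H4O6, so n(H2C4H4O6) = 0.006602 / 2 = 0.003301 mol.
[H2C4H4O6] = 0.003301 / 0.02687 L = 0.123 M.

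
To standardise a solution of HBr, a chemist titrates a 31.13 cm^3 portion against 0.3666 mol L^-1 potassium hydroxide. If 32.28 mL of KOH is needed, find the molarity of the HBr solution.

0.380 M

n(KOH) delivered = 0.3666 x 0.03228 = 0.01183 mol.
For a 1:1 reaction, n(HBr) = 0.01183 mol.
[HBr] = 0.01183 mol / 0.03113 L = 0.380 M.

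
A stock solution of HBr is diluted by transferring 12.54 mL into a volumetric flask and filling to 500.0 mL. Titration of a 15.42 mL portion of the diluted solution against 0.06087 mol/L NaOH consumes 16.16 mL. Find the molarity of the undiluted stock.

n(NaOH) = 0.06087 x 0.01616 = 0.0009837 mol.
n(HBr) in the aliquot = 0.0009837 mol.
[diluted HBr] = 0.0009837 / 0.01542 = 0.06379 M.
Dilution factor = 500.0/12.54 = 39.87, so [stock] = 0.06379 x 39.87 = 2.54 M.

2.54 M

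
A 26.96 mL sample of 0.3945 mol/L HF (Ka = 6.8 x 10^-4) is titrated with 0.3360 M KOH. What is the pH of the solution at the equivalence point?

n(HF) = 0.3945 x 0.02696 = 0.01064 mol; V(KOH) at equivalence = 0.01064/0.3360 = 0.03165 L.
At equivalence all the acid is converted to F-; total volume = 0.02696 + 0.03165 = 0.05861 L, so [F-] = 0.01064/0.05861 = 0.1815 M.
Kb = Kw/Ka = 1.0e-14 / 6.8 x 10^-4 = 1.47e-11.
[OH^-] = sqrt(Kb x [F-]) = sqrt(1.47e-11 x 0.1815) = 1.63e-6 M.
pOH = 5.79, so pH = 14.00 - 5.79 = 8.21.

8.21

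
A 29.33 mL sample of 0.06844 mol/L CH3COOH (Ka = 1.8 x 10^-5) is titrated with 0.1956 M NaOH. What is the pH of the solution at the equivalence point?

n(CH3COOH) = 0.06844 x 0.02933 = 0.002007 mol; V(NaOH) at equivalence = 0.002007/0.1956 = 0.01026 L.
At equivalence all the acid is converted to CH3COO-; total volume = 0.02933 + 0.01026 = 0.03959 L, so [CH3COO-] = 0.002007/0.03959 = 0.05070 M.
Kb = Kw/Ka = 1.0e-14 / 1.8 x 10^-5 = 5.56e-10.
[OH^-] = sqrt(Kb x [CH3COO-]) = sqrt(5.56e-10 x 0.05070) = 5.31e-6 M.
pOH = 5.28, so pH = 14.00 - 5.28 = 8.72.

8.72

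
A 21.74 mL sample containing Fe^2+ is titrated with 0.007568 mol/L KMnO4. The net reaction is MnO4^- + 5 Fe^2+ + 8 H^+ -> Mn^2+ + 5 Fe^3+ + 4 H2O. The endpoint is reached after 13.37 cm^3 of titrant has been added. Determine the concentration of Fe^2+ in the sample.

0.0233 M

n(KMnO4) = 0.007568 x 0.01337 = 0.0001012 mol.
From the balanced equation, 1 mol KMnO4 reacts with 5 mol Fe^2+, so n(Fe^2+) = 0.0001012 x 5/1 = 0.0005059 mol.
[Fe^2+] = 0.0005059 / 0.02174 L = 0.0233 M.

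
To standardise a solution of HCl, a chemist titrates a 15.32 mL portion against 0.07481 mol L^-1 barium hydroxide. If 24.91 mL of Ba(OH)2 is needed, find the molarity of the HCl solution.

n(Ba(OH)2) delivered = 0.07481 x 0.02491 = 0.001864 mol.
The reaction is 2 HCl + 1 Ba(OH)2, so n(HCl) = 0.001864 x 2/1 = 0.003727 mol.
[HCl] = 0.003727 mol / 0.01532 L = 0.243 M.

0.243 M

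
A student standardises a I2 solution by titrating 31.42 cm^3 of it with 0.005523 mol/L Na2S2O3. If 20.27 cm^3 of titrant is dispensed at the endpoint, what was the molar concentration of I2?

n(Na2S2O3) = 0.005523 x 0.02027 = 0.0001120 mol.
From the balanced equation, 2 mol Na2S2O3 reacts with 1 mol I2, so n(I2) = 0.0001120 x 1/2 = 5.598e-5 mol.
[I2] = 5.598e-5 / 0.03142 L = 0.00178 M.

0.00178 M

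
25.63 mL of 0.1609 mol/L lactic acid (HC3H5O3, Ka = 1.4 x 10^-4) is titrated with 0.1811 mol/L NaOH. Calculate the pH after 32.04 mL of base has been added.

12.46

n(acid) = 0.1609 x 0.02563 = 0.004124 mol; n(NaOH) added = 0.1811 x 0.03204 = 0.005802 mol.
Base is in excess by 0.005802 - 0.004124 = 0.001679 mol in a total volume of 0.05767 L.
[OH^-] = 0.001679/0.05767 = 0.02911 M, so pOH = 1.54 and pH = 14.00 - 1.54 = 12.46.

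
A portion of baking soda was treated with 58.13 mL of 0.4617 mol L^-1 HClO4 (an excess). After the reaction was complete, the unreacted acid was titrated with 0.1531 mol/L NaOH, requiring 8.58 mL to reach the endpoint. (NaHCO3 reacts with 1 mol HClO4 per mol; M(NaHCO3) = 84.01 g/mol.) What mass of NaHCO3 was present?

Total n(HClO4) added = 0.4617 x 0.05813 = 0.02684 mol.
n(NaOH) used = 0.1531 x 0.008580 = 0.001314 mol, which equals the excess n(HClO4).
So n(HClO4) consumed by the sample = 0.02684 - 0.001314 = 0.02553 mol.
n(NaHCO3) = 0.02553 / 1 = 0.02553 mol.
mass = 0.02553 mol x 84.01 g/mol = 2.14 g.

2.14 g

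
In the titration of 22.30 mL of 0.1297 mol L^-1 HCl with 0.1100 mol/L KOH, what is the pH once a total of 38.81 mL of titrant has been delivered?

n(acid) = 0.1297 x 0.02230 = 0.002892 mol; n(KOH) added = 0.1100 x 0.03881 = 0.004269 mol.
Base is in excess by 0.004269 - 0.002892 = 0.001377 mol in a total volume of 0.06111 L.
[OH^-] = 0.001377/0.06111 = 0.02253 M, so pOH = 1.65 and pH = 14.00 - 1.65 = 12.35.

12.35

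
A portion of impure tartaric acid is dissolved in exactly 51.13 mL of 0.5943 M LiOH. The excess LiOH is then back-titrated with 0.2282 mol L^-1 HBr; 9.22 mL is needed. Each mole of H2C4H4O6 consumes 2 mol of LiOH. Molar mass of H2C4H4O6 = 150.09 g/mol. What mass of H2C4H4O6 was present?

2.12 g

Total n(LiOH) added = 0.5943 x 0.05113 = 0.03039 mol.
n(HBr) used = 0.2282 x 0.009220 = 0.002104 mol, which equals the excess n(LiOH).
So n(LiOH) consumed by the sample = 0.03039 - 0.002104 = 0.02828 mol.
n(H2C4H4O6) = 0.02828 / 2 = 0.01414 mol.
mass = 0.01414 mol x 150.09 g/mol = 2.12 g.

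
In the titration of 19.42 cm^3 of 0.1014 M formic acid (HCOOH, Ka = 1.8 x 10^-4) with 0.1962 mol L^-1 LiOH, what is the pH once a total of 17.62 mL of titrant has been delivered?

n(acid) = 0.1014 x 0.01942 = 0.001969 mol; n(LiOH) added = 0.1962 x 0.01762 = 0.003457 mol.
Base is in excess by 0.003457 - 0.001969 = 0.001488 mol in a total volume of 0.03704 L.
[OH^-] = 0.001488/0.03704 = 0.04017 M, so pOH = 1.40 and pH = 14.00 - 1.40 = 12.60.

12.60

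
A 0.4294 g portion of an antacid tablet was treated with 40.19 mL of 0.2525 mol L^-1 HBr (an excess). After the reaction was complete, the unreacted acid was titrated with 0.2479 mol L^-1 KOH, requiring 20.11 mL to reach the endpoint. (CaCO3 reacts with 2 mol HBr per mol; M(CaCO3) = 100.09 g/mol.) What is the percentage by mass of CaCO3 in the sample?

60.2%

Total n(HBr) added = 0.2525 x 0.04019 = 0.01015 mol.
n(KOH) used = 0.2479 x 0.02011 = 0.004985 mol, which equals the excess n(HBr).
So n(HBr) consumed by the sample = 0.01015 - 0.004985 = 0.005163 mol.
n(CaCO3) = 0.005163 / 2 = 0.002581 mol.
mass CaCO3 = 0.002581 x 100.09 = 0.2584 g, so %CaCO3 = 0.2584/0.4294 x 100 = 60.2%.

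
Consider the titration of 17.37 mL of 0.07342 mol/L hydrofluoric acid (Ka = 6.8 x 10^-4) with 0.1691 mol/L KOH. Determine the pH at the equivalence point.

7.94

n(HF) = 0.07342 x 0.01737 = 0.001275 mol; V(KOH) at equivalence = 0.001275/0.1691 = 0.007542 L.
At equivalence all the acid is converted to F-; total volume = 0.01737 + 0.007542 = 0.02491 L, so [F-] = 0.001275/0.02491 = 0.05119 M.
Kb = Kw/Ka = 1.0e-14 / 6.8 x 10^-4 = 1.47e-11.
[OH^-] = sqrt(Kb x [F-]) = sqrt(1.47e-11 x 0.05119) = 8.68e-7 M.
pOH = 6.06, so pH = 14.00 - 6.06 = 7.94.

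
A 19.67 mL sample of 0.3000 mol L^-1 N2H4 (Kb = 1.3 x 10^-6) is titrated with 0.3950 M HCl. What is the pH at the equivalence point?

4.44

n(N2H4) = 0.3000 x 0.01967 = 0.005901 mol; V(HCl) at equivalence = 0.005901/0.3950 = 0.01494 L.
At equivalence the base is fully converted to N2H5+; total volume = 0.03461 L, so [N2H5+] = 0.005901/0.03461 = 0.1705 M.
Ka(N2H5+) = Kw/Kb = 1.0e-14 / 1.3 x 10^-6 = 7.69e-9.
[H^+] = sqrt(Ka x [N2H5+]) = sqrt(7.69e-9 x 0.1705) = 3.62e-5 M.
pH = -log(3.62e-5) = 4.44.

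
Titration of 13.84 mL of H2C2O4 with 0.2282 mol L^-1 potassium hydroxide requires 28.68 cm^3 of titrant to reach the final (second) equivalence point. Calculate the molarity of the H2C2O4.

0.236 M

n(KOH) = 0.2282 x 0.02868 = 0.006545 mol.
At the final (second) equivalence point, 2 mol OH^- react per mol H2C2O4, so n(H2C2O4) = 0.006545 / 2 = 0.003272 mol.
[H2C2O4] = 0.003272 / 0.01384 L = 0.236 M.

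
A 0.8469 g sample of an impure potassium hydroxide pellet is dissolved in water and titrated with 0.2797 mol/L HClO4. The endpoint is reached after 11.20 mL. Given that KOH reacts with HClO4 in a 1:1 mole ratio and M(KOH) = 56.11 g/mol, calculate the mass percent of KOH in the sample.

20.8%

n(HClO4) = 0.2797 x 0.01120 = 0.003133 mol.
n(KOH) = 0.003133 / 1 = 0.003133 mol.
mass of KOH = 0.003133 x 56.11 = 0.1758 g.
% purity = 0.1758 / 0.8469 x 100 = 20.8%.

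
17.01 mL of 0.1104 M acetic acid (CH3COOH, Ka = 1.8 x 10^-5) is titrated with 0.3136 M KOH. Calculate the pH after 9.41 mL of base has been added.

12.61

n(acid) = 0.1104 x 0.01701 = 0.001878 mol; n(KOH) added = 0.3136 x 0.009410 = 0.002951 mol.
Base is in excess by 0.002951 - 0.001878 = 0.001073 mol in a total volume of 0.02642 L.
[OH^-] = 0.001073/0.02642 = 0.04062 M, so pOH = 1.39 and pH = 14.00 - 1.39 = 12.61.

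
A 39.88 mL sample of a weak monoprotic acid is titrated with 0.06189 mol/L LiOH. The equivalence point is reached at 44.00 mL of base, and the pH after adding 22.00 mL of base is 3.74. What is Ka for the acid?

1.8 x 10^-4

22.00 mL is half of the equivalence volume, so this is the half-equivalence point where [HA] = [A^-].
At half-equivalence pH = pKa, so pKa = 3.74.
Ka = 10^(-3.74) = 1.8 x 10^-4.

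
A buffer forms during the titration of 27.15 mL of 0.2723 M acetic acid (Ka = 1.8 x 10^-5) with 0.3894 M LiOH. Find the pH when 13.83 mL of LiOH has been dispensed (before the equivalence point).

Initial n(CH3COOH) = 0.2723 x 0.02715 = 0.007393 mol.
n(LiOH) added = 0.3894 x 0.01383 = 0.005385 mol, converting that many moles of CH3COOH to CH3COO-.
Remaining n(CH3COOH) = 0.002008 mol; n(CH3COO-) = 0.005385 mol.
By Henderson-Hasselbalch, pH = pKa + log([A^-]/[HA]) = 4.74 + log(0.005385/0.002008) = 4.74 + (+0.43) = 5.17.

5.17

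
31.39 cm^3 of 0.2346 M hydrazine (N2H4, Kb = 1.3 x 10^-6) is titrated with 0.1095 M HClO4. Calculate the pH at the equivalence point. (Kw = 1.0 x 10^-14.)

n(N2H4) = 0.2346 x 0.03139 = 0.007364 mol; V(HClO4) at equivalence = 0.007364/0.1095 = 0.06725 L.
At equivalence the base is fully converted to N2H5+; total volume = 0.09864 L, so [N2H5+] = 0.007364/0.09864 = 0.07465 M.
Ka(N2H5+) = Kw/Kb = 1.0e-14 / 1.3 x 10^-6 = 7.69e-9.
[H^+] = sqrt(Ka x [N2H5+]) = sqrt(7.69e-9 x 0.07465) = 2.40e-5 M.
pH = -log(2.40e-5) = 4.62.

4.62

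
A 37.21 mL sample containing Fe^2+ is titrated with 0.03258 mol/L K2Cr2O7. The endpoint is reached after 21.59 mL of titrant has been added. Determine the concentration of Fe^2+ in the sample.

0.113 M

n(K2Cr2O7) = 0.03258 x 0.02159 = 0.0007034 mol.
From the balanced equation, 1 mol K2Cr2O7 reacts with 6 mol Fe^2+, so n(Fe^2+) = 0.0007034 x 6/1 = 0.004220 mol.
[Fe^2+] = 0.004220 / 0.03721 L = 0.113 M.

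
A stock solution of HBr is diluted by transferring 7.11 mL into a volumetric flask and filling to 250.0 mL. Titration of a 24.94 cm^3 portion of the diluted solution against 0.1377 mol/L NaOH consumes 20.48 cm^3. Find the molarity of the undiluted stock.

3.98 M

n(NaOH) = 0.1377 x 0.02048 = 0.002820 mol.
n(HBr) in the aliquot = 0.002820 mol.
[diluted HBr] = 0.002820 / 0.02494 = 0.1131 M.
Dilution factor = 250.0/7.110 = 35.16, so [stock] = 0.1131 x 35.16 = 3.98 M.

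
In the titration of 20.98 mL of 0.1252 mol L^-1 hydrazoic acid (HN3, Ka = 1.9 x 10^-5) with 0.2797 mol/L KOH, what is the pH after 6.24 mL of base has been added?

5.02

Initial n(HN3) = 0.1252 x 0.02098 = 0.002627 mol.
n(KOH) added = 0.2797 x 0.006240 = 0.001745 mol, converting that many moles of HN3 to N3-.
Remaining n(HN3) = 0.0008814 mol; n(N3-) = 0.001745 mol.
By Henderson-Hasselbalch, pH = pKa + log([A^-]/[HA]) = 4.72 + log(0.001745/0.0008814) = 4.72 + (+0.30) = 5.02.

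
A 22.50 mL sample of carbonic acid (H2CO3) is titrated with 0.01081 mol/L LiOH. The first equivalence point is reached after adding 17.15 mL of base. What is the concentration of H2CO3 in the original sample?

0.00824 M

n(LiOH) = 0.01081 x 0.01715 = 0.0001854 mol.
At the first equivalence point, 1 mol OH^- react per mol H2CO3, so n(H2CO3) = 0.0001854 / 1 = 0.0001854 mol.
[H2CO3] = 0.0001854 / 0.02250 L = 0.00824 M.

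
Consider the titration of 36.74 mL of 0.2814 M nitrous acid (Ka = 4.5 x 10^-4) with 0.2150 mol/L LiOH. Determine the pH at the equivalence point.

n(HNO2) = 0.2814 x 0.03674 = 0.01034 mol; V(LiOH) at equivalence = 0.01034/0.2150 = 0.04809 L.
At equivalence all the acid is converted to NO2-; total volume = 0.03674 + 0.04809 = 0.08483 L, so [NO2-] = 0.01034/0.08483 = 0.1219 M.
Kb = Kw/Ka = 1.0e-14 / 4.5 x 10^-4 = 2.22e-11.
[OH^-] = sqrt(Kb x [NO2-]) = sqrt(2.22e-11 x 0.1219) = 1.65e-6 M.
pOH = 5.78, so pH = 14.00 - 5.78 = 8.22.

8.22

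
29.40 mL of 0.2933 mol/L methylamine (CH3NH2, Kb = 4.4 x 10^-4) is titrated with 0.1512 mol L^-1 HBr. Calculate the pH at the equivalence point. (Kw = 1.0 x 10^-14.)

5.82

n(CH3NH2) = 0.2933 x 0.02940 = 0.008623 mol; V(HBr) at equivalence = 0.008623/0.1512 = 0.05703 L.
At equivalence the base is fully converted to CH3NH3+; total volume = 0.08643 L, so [CH3NH3+] = 0.008623/0.08643 = 0.09977 M.
Ka(CH3NH3+) = Kw/Kb = 1.0e-14 / 4.4 x 10^-4 = 2.27e-11.
[H^+] = sqrt(Ka x [CH3NH3+]) = sqrt(2.27e-11 x 0.09977) = 1.51e-6 M.
pH = -log(1.51e-6) = 5.82.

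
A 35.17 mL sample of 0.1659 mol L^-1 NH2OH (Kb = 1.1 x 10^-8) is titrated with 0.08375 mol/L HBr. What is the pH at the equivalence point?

n(NH2OH) = 0.1659 x 0.03517 = 0.005835 mol; V(HBr) at equivalence = 0.005835/0.08375 = 0.06967 L.
At equivalence the base is fully converted to NH3OH+; total volume = 0.1048 L, so [NH3OH+] = 0.005835/0.1048 = 0.05565 M.
Ka(NH3OH+) = Kw/Kb = 1.0e-14 / 1.1 x 10^-8 = 9.09e-7.
[H^+] = sqrt(Ka x [NH3OH+]) = sqrt(9.09e-7 x 0.05565) = 0.000225 M.
pH = -log(0.000225) = 3.65.

3.65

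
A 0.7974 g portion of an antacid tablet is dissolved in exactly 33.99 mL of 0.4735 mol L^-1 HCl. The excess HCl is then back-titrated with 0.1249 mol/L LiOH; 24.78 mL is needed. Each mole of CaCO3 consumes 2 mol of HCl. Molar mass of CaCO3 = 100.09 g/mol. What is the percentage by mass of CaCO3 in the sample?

Total n(HCl) added = 0.4735 x 0.03399 = 0.01609 mol.
n(LiOH) used = 0.1249 x 0.02478 = 0.003095 mol, which equals the excess n(HCl).
So n(HCl) consumed by the sample = 0.01609 - 0.003095 = 0.01300 mol.
n(CaCO3) = 0.01300 / 2 = 0.006500 mol.
mass CaCO3 = 0.006500 x 100.09 = 0.6505 g, so %CaCO3 = 0.6505/0.7974 x 100 = 81.6%.

81.6%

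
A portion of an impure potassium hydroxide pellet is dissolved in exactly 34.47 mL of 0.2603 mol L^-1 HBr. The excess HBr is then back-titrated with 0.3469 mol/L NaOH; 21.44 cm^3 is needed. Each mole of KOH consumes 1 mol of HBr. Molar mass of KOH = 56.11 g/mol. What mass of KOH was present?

Total n(HBr) added = 0.2603 x 0.03447 = 0.008973 mol.
n(NaOH) used = 0.3469 x 0.02144 = 0.007438 mol, which equals the excess n(HBr).
So n(HBr) consumed by the sample = 0.008973 - 0.007438 = 0.001535 mol.
n(KOH) = 0.001535 / 1 = 0.001535 mol.
mass = 0.001535 mol x 56.11 g/mol = 0.0861 g.

0.0861 g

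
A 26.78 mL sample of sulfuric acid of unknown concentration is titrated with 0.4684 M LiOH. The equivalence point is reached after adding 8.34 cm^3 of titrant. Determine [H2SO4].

0.0729 M

n(LiOH) delivered = 0.4684 x 0.008340 = 0.003906 mol.
The reaction is 1 H2SO4 + 2 LiOH, so n(H2SO4) = 0.003906 x 1/2 = 0.001953 mol.
[H2SO4] = 0.001953 mol / 0.02678 L = 0.0729 M.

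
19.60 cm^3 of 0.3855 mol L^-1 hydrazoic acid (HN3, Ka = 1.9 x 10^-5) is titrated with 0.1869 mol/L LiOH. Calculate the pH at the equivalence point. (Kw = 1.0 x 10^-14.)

n(HN3) = 0.3855 x 0.01960 = 0.007556 mol; V(LiOH) at equivalence = 0.007556/0.1869 = 0.04043 L.
At equivalence all the acid is converted to N3-; total volume = 0.01960 + 0.04043 = 0.06003 L, so [N3-] = 0.007556/0.06003 = 0.1259 M.
Kb = Kw/Ka = 1.0e-14 / 1.9 x 10^-5 = 5.26e-10.
[OH^-] = sqrt(Kb x [N3-]) = sqrt(5.26e-10 x 0.1259) = 8.14e-6 M.
pOH = 5.09, so pH = 14.00 - 5.09 = 8.91.

8.91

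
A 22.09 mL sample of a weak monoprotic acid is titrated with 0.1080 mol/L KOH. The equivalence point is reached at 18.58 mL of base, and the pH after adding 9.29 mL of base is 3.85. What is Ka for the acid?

1.4 x 10^-4

9.29 mL is half of the equivalence volume, so this is the half-equivalence point where [HA] = [A^-].
At half-equivalence pH = pKa, so pKa = 3.85.
Ka = 10^(-3.85) = 1.4 x 10^-4.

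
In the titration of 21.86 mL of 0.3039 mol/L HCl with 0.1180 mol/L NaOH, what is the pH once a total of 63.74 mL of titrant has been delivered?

n(acid) = 0.3039 x 0.02186 = 0.006643 mol; n(NaOH) added = 0.1180 x 0.06374 = 0.007521 mol.
Base is in excess by 0.007521 - 0.006643 = 0.0008781 mol in a total volume of 0.08560 L.
[OH^-] = 0.0008781/0.08560 = 0.01026 M, so pOH = 1.99 and pH = 14.00 - 1.99 = 12.01.

12.01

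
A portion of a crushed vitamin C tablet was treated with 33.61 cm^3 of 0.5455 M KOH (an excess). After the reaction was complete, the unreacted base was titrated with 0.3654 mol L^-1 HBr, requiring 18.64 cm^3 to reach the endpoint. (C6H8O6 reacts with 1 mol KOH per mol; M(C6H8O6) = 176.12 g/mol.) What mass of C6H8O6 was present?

2.03 g

Total n(KOH) added = 0.5455 x 0.03361 = 0.01833 mol.
n(HBr) used = 0.3654 x 0.01864 = 0.006811 mol, which equals the excess n(KOH).
So n(KOH) consumed by the sample = 0.01833 - 0.006811 = 0.01152 mol.
n(C6H8O6) = 0.01152 / 1 = 0.01152 mol.
mass = 0.01152 mol x 176.12 g/mol = 2.03 g.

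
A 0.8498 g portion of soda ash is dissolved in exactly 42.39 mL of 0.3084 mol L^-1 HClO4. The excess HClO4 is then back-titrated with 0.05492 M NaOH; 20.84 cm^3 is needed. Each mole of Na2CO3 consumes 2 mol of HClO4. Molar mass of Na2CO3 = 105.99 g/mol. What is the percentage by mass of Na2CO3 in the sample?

74.4%

Total n(HClO4) added = 0.3084 x 0.04239 = 0.01307 mol.
n(NaOH) used = 0.05492 x 0.02084 = 0.001145 mol, which equals the excess n(HClO4).
So n(HClO4) consumed by the sample = 0.01307 - 0.001145 = 0.01193 mol.
n(Na2CO3) = 0.01193 / 2 = 0.005964 mol.
mass Na2CO3 = 0.005964 x 105.99 = 0.6322 g, so %Na2CO3 = 0.6322/0.8498 x 100 = 74.4%.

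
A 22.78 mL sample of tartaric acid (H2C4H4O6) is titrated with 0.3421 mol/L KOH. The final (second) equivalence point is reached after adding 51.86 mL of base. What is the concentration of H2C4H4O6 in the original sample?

n(KOH) = 0.3421 x 0.05186 = 0.01774 mol.
At the final (second) equivalence point, 2 mol OH^- react per mol H2C4H4O6, so n(H2C4H4O6) = 0.01774 / 2 = 0.008871 mol.
[H2C4H4O6] = 0.008871 / 0.02278 L = 0.389 M.

0.389 M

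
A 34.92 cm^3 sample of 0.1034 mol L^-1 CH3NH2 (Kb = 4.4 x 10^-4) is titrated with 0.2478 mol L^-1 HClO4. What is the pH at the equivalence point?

5.89

n(CH3NH2) = 0.1034 x 0.03492 = 0.003611 mol; V(HClO4) at equivalence = 0.003611/0.2478 = 0.01457 L.
At equivalence the base is fully converted to CH3NH3+; total volume = 0.04949 L, so [CH3NH3+] = 0.003611/0.04949 = 0.07296 M.
Ka(CH3NH3+) = Kw/Kb = 1.0e-14 / 4.4 x 10^-4 = 2.27e-11.
[H^+] = sqrt(Ka x [CH3NH3+]) = sqrt(2.27e-11 x 0.07296) = 1.29e-6 M.
pH = -log(1.29e-6) = 5.89.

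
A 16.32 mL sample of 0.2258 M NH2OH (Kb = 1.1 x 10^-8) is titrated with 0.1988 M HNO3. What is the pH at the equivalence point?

3.51

n(NH2OH) = 0.2258 x 0.01632 = 0.003685 mol; V(HNO3) at equivalence = 0.003685/0.1988 = 0.01854 L.
At equivalence the base is fully converted to NH3OH+; total volume = 0.03486 L, so [NH3OH+] = 0.003685/0.03486 = 0.1057 M.
Ka(NH3OH+) = Kw/Kb = 1.0e-14 / 1.1 x 10^-8 = 9.09e-7.
[H^+] = sqrt(Ka x [NH3OH+]) = sqrt(9.09e-7 x 0.1057) = 0.000310 M.
pH = -log(0.000310) = 3.51.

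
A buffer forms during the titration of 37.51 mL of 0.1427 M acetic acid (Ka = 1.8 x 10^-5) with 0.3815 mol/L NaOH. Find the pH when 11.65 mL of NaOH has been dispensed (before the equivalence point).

Initial n(CH3COOH) = 0.1427 x 0.03751 = 0.005353 mol.
n(NaOH) added = 0.3815 x 0.01165 = 0.004444 mol, converting that many moles of CH3COOH to CH3COO-.
Remaining n(CH3COOH) = 0.0009082 mol; n(CH3COO-) = 0.004444 mol.
By Henderson-Hasselbalch, pH = pKa + log([A^-]/[HA]) = 4.74 + log(0.004444/0.0009082) = 4.74 + (+0.69) = 5.43.

5.43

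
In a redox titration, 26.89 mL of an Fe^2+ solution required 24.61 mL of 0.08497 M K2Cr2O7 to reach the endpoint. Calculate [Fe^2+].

n(K2Cr2O7) = 0.08497 x 0.02461 = 0.002091 mol.
From the balanced equation, 1 mol K2Cr2O7 reacts with 6 mol Fe^2+, so n(Fe^2+) = 0.002091 x 6/1 = 0.01255 mol.
[Fe^2+] = 0.01255 / 0.02689 L = 0.467 M.

0.467 M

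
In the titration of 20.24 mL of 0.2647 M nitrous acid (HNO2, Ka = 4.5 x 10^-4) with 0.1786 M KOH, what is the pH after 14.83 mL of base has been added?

Initial n(HNO2) = 0.2647 x 0.02024 = 0.005358 mol.
n(KOH) added = 0.1786 x 0.01483 = 0.002649 mol, converting that many moles of HNO2 to NO2-.
Remaining n(HNO2) = 0.002709 mol; n(NO2-) = 0.002649 mol.
By Henderson-Hasselbalch, pH = pKa + log([A^-]/[HA]) = 3.35 + log(0.002649/0.002709) = 3.35 + (-0.01) = 3.34.

3.34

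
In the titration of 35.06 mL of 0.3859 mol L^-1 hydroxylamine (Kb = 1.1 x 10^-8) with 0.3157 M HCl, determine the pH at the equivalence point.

n(NH2OH) = 0.3859 x 0.03506 = 0.01353 mol; V(HCl) at equivalence = 0.01353/0.3157 = 0.04286 L.
At equivalence the base is fully converted to NH3OH+; total volume = 0.07792 L, so [NH3OH+] = 0.01353/0.07792 = 0.1736 M.
Ka(NH3OH+) = Kw/Kb = 1.0e-14 / 1.1 x 10^-8 = 9.09e-7.
[H^+] = sqrt(Ka x [NH3OH+]) = sqrt(9.09e-7 x 0.1736) = 0.000397 M.
pH = -log(0.000397) = 3.40.

3.40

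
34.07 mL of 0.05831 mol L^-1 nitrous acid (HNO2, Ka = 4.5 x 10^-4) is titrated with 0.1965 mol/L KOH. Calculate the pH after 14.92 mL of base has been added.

n(acid) = 0.05831 x 0.03407 = 0.001987 mol; n(KOH) added = 0.1965 x 0.01492 = 0.002932 mol.
Base is in excess by 0.002932 - 0.001987 = 0.0009452 mol in a total volume of 0.04899 L.
[OH^-] = 0.0009452/0.04899 = 0.01929 M, so pOH = 1.71 and pH = 14.00 - 1.71 = 12.29.

12.29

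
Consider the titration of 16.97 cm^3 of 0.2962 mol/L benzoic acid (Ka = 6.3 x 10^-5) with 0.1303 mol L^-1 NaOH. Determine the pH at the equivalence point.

8.58

n(C6H5COOH) = 0.2962 x 0.01697 = 0.005027 mol; V(NaOH) at equivalence = 0.005027/0.1303 = 0.03858 L.
At equivalence all the acid is converted to C6H5COO-; total volume = 0.01697 + 0.03858 = 0.05555 L, so [C6H5COO-] = 0.005027/0.05555 = 0.09049 M.
Kb = Kw/Ka = 1.0e-14 / 6.3 x 10^-5 = 1.59e-10.
[OH^-] = sqrt(Kb x [C6H5COO-]) = sqrt(1.59e-10 x 0.09049) = 3.79e-6 M.
pOH = 5.42, so pH = 14.00 - 5.42 = 8.58.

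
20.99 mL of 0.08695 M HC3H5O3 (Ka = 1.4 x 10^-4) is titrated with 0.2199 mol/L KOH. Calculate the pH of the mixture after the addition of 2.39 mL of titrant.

Initial n(HC3H5O3) = 0.08695 x 0.02099 = 0.001825 mol.
n(KOH) added = 0.2199 x 0.002390 = 0.0005256 mol, converting that many moles of HC3H5O3 to C3H5O3-.
Remaining n(HC3H5O3) = 0.001300 mol; n(C3H5O3-) = 0.0005256 mol.
By Henderson-Hasselbalch, pH = pKa + log([A^-]/[HA]) = 3.85 + log(0.0005256/0.001300) = 3.85 + (-0.39) = 3.46.

3.46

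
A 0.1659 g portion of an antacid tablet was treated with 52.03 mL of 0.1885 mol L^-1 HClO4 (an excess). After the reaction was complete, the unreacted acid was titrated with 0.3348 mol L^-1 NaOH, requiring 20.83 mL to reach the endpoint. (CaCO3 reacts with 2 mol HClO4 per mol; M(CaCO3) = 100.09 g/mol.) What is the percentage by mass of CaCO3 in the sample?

85.5%

Total n(HClO4) added = 0.1885 x 0.05203 = 0.009808 mol.
n(NaOH) used = 0.3348 x 0.02083 = 0.006974 mol, which equals the excess n(HClO4).
So n(HClO4) consumed by the sample = 0.009808 - 0.006974 = 0.002834 mol.
n(CaCO3) = 0.002834 / 2 = 0.001417 mol.
mass CaCO3 = 0.001417 x 100.09 = 0.1418 g, so %CaCO3 = 0.1418/0.1659 x 100 = 85.5%.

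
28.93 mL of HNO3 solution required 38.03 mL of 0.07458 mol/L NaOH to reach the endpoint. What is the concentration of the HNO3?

0.0980 M

n(NaOH) delivered = 0.07458 x 0.03803 = 0.002836 mol.
For a 1:1 reaction, n(HNO3) = 0.002836 mol.
[HNO3] = 0.002836 mol / 0.02893 L = 0.0980 M.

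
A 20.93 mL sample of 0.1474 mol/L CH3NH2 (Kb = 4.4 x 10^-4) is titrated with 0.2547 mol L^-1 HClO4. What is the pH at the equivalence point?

5.84

n(CH3NH2) = 0.1474 x 0.02093 = 0.003085 mol; V(HClO4) at equivalence = 0.003085/0.2547 = 0.01211 L.
At equivalence the base is fully converted to CH3NH3+; total volume = 0.03304 L, so [CH3NH3+] = 0.003085/0.03304 = 0.09337 M.
Ka(CH3NH3+) = Kw/Kb = 1.0e-14 / 4.4 x 10^-4 = 2.27e-11.
[H^+] = sqrt(Ka x [CH3NH3+]) = sqrt(2.27e-11 x 0.09337) = 1.46e-6 M.
pH = -log(1.46e-6) = 5.84.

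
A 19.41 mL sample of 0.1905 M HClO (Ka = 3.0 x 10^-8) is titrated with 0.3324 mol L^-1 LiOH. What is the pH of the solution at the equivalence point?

n(HClO) = 0.1905 x 0.01941 = 0.003698 mol; V(LiOH) at equivalence = 0.003698/0.3324 = 0.01112 L.
At equivalence all the acid is converted to ClO-; total volume = 0.01941 + 0.01112 = 0.03053 L, so [ClO-] = 0.003698/0.03053 = 0.1211 M.
Kb = Kw/Ka = 1.0e-14 / 3.0 x 10^-8 = 3.33e-7.
[OH^-] = sqrt(Kb x [ClO-]) = sqrt(3.33e-7 x 0.1211) = 0.000201 M.
pOH = 3.70, so pH = 14.00 - 3.70 = 10.30.

10.30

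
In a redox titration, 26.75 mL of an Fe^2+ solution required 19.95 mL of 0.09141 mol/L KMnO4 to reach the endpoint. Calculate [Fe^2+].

0.341 M

n(KMnO4) = 0.09141 x 0.01995 = 0.001824 mol.
From the balanced equation, 1 mol KMnO4 reacts with 5 mol Fe^2+, so n(Fe^2+) = 0.001824 x 5/1 = 0.009118 mol.
[Fe^2+] = 0.009118 / 0.02675 L = 0.341 M.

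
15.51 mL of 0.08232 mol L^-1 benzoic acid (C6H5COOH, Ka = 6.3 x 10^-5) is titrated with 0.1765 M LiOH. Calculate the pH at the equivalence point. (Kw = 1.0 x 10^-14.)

8.47

n(C6H5COOH) = 0.08232 x 0.01551 = 0.001277 mol; V(LiOH) at equivalence = 0.001277/0.1765 = 0.007234 L.
At equivalence all the acid is converted to C6H5COO-; total volume = 0.01551 + 0.007234 = 0.02274 L, so [C6H5COO-] = 0.001277/0.02274 = 0.05614 M.
Kb = Kw/Ka = 1.0e-14 / 6.3 x 10^-5 = 1.59e-10.
[OH^-] = sqrt(Kb x [C6H5COO-]) = sqrt(1.59e-10 x 0.05614) = 2.99e-6 M.
pOH = 5.53, so pH = 14.00 - 5.53 = 8.47.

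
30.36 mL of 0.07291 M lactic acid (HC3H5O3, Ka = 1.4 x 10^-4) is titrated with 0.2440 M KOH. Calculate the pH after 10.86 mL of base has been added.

12.02

n(acid) = 0.07291 x 0.03036 = 0.002214 mol; n(KOH) added = 0.2440 x 0.01086 = 0.002650 mol.
Base is in excess by 0.002650 - 0.002214 = 0.0004363 mol in a total volume of 0.04122 L.
[OH^-] = 0.0004363/0.04122 = 0.01058 M, so pOH = 1.98 and pH = 14.00 - 1.98 = 12.02.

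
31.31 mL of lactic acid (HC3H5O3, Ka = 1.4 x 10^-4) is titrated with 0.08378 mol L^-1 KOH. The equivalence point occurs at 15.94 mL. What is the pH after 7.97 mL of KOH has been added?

7.97 mL is exactly half the equivalence volume (15.94/2), i.e. the half-equivalence point.
There, n(HA) = n(A^-), so pH = pKa = -log(1.4 x 10^-4) = 3.85.

3.85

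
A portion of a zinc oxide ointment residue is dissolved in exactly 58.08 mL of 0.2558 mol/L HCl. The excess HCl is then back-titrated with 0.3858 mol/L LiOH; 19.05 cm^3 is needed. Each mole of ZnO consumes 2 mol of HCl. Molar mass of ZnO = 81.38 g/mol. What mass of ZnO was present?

Total n(HCl) added = 0.2558 x 0.05808 = 0.01486 mol.
n(LiOH) used = 0.3858 x 0.01905 = 0.007349 mol, which equals the excess n(HCl).
So n(HCl) consumed by the sample = 0.01486 - 0.007349 = 0.007507 mol.
n(ZnO) = 0.007507 / 2 = 0.003754 mol.
mass = 0.003754 mol x 81.38 g/mol = 0.305 g.

0.305 g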